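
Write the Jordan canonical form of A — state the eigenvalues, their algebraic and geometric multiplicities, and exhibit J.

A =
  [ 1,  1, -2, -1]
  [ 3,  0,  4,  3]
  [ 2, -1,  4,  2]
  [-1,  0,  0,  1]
J_2(1) ⊕ J_1(2) ⊕ J_1(2)

The characteristic polynomial is
  det(x·I − A) = x^4 - 6*x^3 + 13*x^2 - 12*x + 4 = (x - 2)^2*(x - 1)^2

Eigenvalues and multiplicities (the geometric multiplicity of λ is n − rank(A − λI), which equals the number of Jordan blocks for λ):
  λ = 1: algebraic multiplicity = 2, geometric multiplicity = 1
  λ = 2: algebraic multiplicity = 2, geometric multiplicity = 2

Determining the block sizes for each eigenvalue:
  λ = 1: one block (gm = 1), so the single block has size am = 2 → block sizes [2]
  λ = 2: gm = am = 2, so every block has size 1 → block sizes [1, 1]

Assembling the blocks gives a Jordan form
J =
  [1, 1, 0, 0]
  [0, 1, 0, 0]
  [0, 0, 2, 0]
  [0, 0, 0, 2]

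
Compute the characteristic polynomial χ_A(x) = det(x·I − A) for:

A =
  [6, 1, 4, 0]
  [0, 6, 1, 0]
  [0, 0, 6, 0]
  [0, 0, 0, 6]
x^4 - 24*x^3 + 216*x^2 - 864*x + 1296

Expanding det(x·I − A) (e.g. by cofactor expansion or by noting that A is similar to its Jordan form J, which has the same characteristic polynomial as A) gives
  χ_A(x) = x^4 - 24*x^3 + 216*x^2 - 864*x + 1296
which factors as (x - 6)^4. The eigenvalues (with algebraic multiplicities) are λ = 6 with multiplicity 4.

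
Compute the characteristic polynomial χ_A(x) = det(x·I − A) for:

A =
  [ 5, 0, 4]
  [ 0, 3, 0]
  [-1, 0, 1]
x^3 - 9*x^2 + 27*x - 27

Expanding det(x·I − A) (e.g. by cofactor expansion or by noting that A is similar to its Jordan form J, which has the same characteristic polynomial as A) gives
  χ_A(x) = x^3 - 9*x^2 + 27*x - 27
which factors as (x - 3)^3. The eigenvalues (with algebraic multiplicities) are λ = 3 with multiplicity 3.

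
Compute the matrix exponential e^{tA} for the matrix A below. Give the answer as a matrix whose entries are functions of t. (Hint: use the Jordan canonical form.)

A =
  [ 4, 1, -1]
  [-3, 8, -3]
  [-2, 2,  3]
e^{tA} =
  [-t*exp(5*t) + exp(5*t), t*exp(5*t), -t*exp(5*t)]
  [-3*t*exp(5*t), 3*t*exp(5*t) + exp(5*t), -3*t*exp(5*t)]
  [-2*t*exp(5*t), 2*t*exp(5*t), -2*t*exp(5*t) + exp(5*t)]

Strategy: write A = P · J · P⁻¹ where J is a Jordan canonical form, so e^{tA} = P · e^{tJ} · P⁻¹, and e^{tJ} can be computed block-by-block.

A has Jordan form
J =
  [5, 1, 0]
  [0, 5, 0]
  [0, 0, 5]
(up to reordering of blocks).

Per-block formulas:
  For a 2×2 Jordan block J_2(5): exp(t · J_2(5)) = e^(5t)·(I + t·N), where N is the 2×2 nilpotent shift.
  For a 1×1 block at λ = 5: exp(t · [5]) = [e^(5t)].

After assembling e^{tJ} and conjugating by P, we get:

e^{tA} =
  [-t*exp(5*t) + exp(5*t), t*exp(5*t), -t*exp(5*t)]
  [-3*t*exp(5*t), 3*t*exp(5*t) + exp(5*t), -3*t*exp(5*t)]
  [-2*t*exp(5*t), 2*t*exp(5*t), -2*t*exp(5*t) + exp(5*t)]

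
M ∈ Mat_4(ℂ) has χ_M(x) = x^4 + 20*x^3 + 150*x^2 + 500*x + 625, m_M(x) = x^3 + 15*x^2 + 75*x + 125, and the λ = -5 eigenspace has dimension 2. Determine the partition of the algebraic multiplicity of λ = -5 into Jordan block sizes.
Block sizes for λ = -5: [3, 1]

Step 1 — from the characteristic polynomial, algebraic multiplicity of λ = -5 is 4. From dim ker(M − (-5)·I) = 2, there are exactly 2 Jordan blocks for λ = -5.
Step 2 — from the minimal polynomial, the factor (x + 5)^3 tells us the largest block for λ = -5 has size 3.
Step 3 — with total size 4, 2 blocks, and largest block 3, the block sizes (in nonincreasing order) are [3, 1].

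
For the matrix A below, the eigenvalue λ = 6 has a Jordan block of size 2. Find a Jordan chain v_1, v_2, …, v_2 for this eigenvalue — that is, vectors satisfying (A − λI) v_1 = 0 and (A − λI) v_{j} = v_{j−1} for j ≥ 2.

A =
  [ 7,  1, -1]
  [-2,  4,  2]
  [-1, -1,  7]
A Jordan chain for λ = 6 of length 2:
v_1 = (1, -2, -1)ᵀ
v_2 = (1, 0, 0)ᵀ

Let N = A − (6)·I. We want v_2 with N^2 v_2 = 0 but N^1 v_2 ≠ 0; then v_{j-1} := N · v_j for j = 2, …, 2.

Pick v_2 = (1, 0, 0)ᵀ.
Then v_1 = N · v_2 = (1, -2, -1)ᵀ.

Sanity check: (A − (6)·I) v_1 = (0, 0, 0)ᵀ = 0. ✓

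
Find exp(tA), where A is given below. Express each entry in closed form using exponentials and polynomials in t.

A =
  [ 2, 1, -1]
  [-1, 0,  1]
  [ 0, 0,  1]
e^{tA} =
  [t*exp(t) + exp(t), t*exp(t), -t*exp(t)]
  [-t*exp(t), -t*exp(t) + exp(t), t*exp(t)]
  [0, 0, exp(t)]

Strategy: write A = P · J · P⁻¹ where J is a Jordan canonical form, so e^{tA} = P · e^{tJ} · P⁻¹, and e^{tJ} can be computed block-by-block.

A has Jordan form
J =
  [1, 1, 0]
  [0, 1, 0]
  [0, 0, 1]
(up to reordering of blocks).

Per-block formulas:
  For a 1×1 block at λ = 1: exp(t · [1]) = [e^(1t)].
  For a 2×2 Jordan block J_2(1): exp(t · J_2(1)) = e^(1t)·(I + t·N), where N is the 2×2 nilpotent shift.

After assembling e^{tJ} and conjugating by P, we get:

e^{tA} =
  [t*exp(t) + exp(t), t*exp(t), -t*exp(t)]
  [-t*exp(t), -t*exp(t) + exp(t), t*exp(t)]
  [0, 0, exp(t)]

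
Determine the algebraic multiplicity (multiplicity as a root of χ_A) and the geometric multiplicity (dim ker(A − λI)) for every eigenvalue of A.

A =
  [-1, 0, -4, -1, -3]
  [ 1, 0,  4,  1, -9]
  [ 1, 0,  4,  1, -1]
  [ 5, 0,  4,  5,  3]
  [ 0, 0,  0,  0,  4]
λ = 0: alg = 2, geom = 2; λ = 4: alg = 3, geom = 2

Step 1 — factor the characteristic polynomial to read off the algebraic multiplicities:
  χ_A(x) = x^2*(x - 4)^3

Step 2 — compute geometric multiplicities via the rank-nullity identity g(λ) = n − rank(A − λI):
  rank(A − (0)·I) = 3, so dim ker(A − (0)·I) = n − 3 = 2
  rank(A − (4)·I) = 3, so dim ker(A − (4)·I) = n − 3 = 2

Summary:
  λ = 0: algebraic multiplicity = 2, geometric multiplicity = 2
  λ = 4: algebraic multiplicity = 3, geometric multiplicity = 2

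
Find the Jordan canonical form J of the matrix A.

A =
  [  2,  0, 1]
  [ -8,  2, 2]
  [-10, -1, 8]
J_3(4)

The characteristic polynomial is
  det(x·I − A) = x^3 - 12*x^2 + 48*x - 64 = (x - 4)^3

Eigenvalues and multiplicities (the geometric multiplicity of λ is n − rank(A − λI), which equals the number of Jordan blocks for λ):
  λ = 4: algebraic multiplicity = 3, geometric multiplicity = 1

Determining the block sizes for each eigenvalue:
  λ = 4: one block (gm = 1), so the single block has size am = 3 → block sizes [3]

Assembling the blocks gives a Jordan form
J =
  [4, 1, 0]
  [0, 4, 1]
  [0, 0, 4]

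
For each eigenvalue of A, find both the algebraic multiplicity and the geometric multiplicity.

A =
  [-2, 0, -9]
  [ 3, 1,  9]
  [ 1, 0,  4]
λ = 1: alg = 3, geom = 2

Step 1 — factor the characteristic polynomial to read off the algebraic multiplicities:
  χ_A(x) = (x - 1)^3

Step 2 — compute geometric multiplicities via the rank-nullity identity g(λ) = n − rank(A − λI):
  rank(A − (1)·I) = 1, so dim ker(A − (1)·I) = n − 1 = 2

Summary:
  λ = 1: algebraic multiplicity = 3, geometric multiplicity = 2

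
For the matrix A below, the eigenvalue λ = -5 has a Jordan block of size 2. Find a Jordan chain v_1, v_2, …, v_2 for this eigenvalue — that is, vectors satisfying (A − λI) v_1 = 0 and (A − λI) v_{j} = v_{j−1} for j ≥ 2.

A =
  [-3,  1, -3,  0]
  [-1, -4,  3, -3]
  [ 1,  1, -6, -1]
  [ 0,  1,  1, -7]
A Jordan chain for λ = -5 of length 2:
v_1 = (2, -1, 1, 0)ᵀ
v_2 = (1, 0, 0, 0)ᵀ

Let N = A − (-5)·I. We want v_2 with N^2 v_2 = 0 but N^1 v_2 ≠ 0; then v_{j-1} := N · v_j for j = 2, …, 2.

Pick v_2 = (1, 0, 0, 0)ᵀ.
Then v_1 = N · v_2 = (2, -1, 1, 0)ᵀ.

Sanity check: (A − (-5)·I) v_1 = (0, 0, 0, 0)ᵀ = 0. ✓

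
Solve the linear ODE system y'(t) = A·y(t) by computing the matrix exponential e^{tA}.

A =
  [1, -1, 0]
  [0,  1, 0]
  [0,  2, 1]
e^{tA} =
  [exp(t), -t*exp(t), 0]
  [0, exp(t), 0]
  [0, 2*t*exp(t), exp(t)]

Strategy: write A = P · J · P⁻¹ where J is a Jordan canonical form, so e^{tA} = P · e^{tJ} · P⁻¹, and e^{tJ} can be computed block-by-block.

A has Jordan form
J =
  [1, 1, 0]
  [0, 1, 0]
  [0, 0, 1]
(up to reordering of blocks).

Per-block formulas:
  For a 1×1 block at λ = 1: exp(t · [1]) = [e^(1t)].
  For a 2×2 Jordan block J_2(1): exp(t · J_2(1)) = e^(1t)·(I + t·N), where N is the 2×2 nilpotent shift.

After assembling e^{tJ} and conjugating by P, we get:

e^{tA} =
  [exp(t), -t*exp(t), 0]
  [0, exp(t), 0]
  [0, 2*t*exp(t), exp(t)]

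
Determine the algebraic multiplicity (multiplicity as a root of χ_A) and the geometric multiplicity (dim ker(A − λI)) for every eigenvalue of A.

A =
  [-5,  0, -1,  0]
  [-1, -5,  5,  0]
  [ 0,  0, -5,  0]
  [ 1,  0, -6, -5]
λ = -5: alg = 4, geom = 2

Step 1 — factor the characteristic polynomial to read off the algebraic multiplicities:
  χ_A(x) = (x + 5)^4

Step 2 — compute geometric multiplicities via the rank-nullity identity g(λ) = n − rank(A − λI):
  rank(A − (-5)·I) = 2, so dim ker(A − (-5)·I) = n − 2 = 2

Summary:
  λ = -5: algebraic multiplicity = 4, geometric multiplicity = 2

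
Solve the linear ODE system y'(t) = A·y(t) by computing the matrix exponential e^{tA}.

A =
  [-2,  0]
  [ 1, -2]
e^{tA} =
  [exp(-2*t), 0]
  [t*exp(-2*t), exp(-2*t)]

Strategy: write A = P · J · P⁻¹ where J is a Jordan canonical form, so e^{tA} = P · e^{tJ} · P⁻¹, and e^{tJ} can be computed block-by-block.

A has Jordan form
J =
  [-2,  1]
  [ 0, -2]
(up to reordering of blocks).

Per-block formulas:
  For a 2×2 Jordan block J_2(-2): exp(t · J_2(-2)) = e^(-2t)·(I + t·N), where N is the 2×2 nilpotent shift.

After assembling e^{tJ} and conjugating by P, we get:

e^{tA} =
  [exp(-2*t), 0]
  [t*exp(-2*t), exp(-2*t)]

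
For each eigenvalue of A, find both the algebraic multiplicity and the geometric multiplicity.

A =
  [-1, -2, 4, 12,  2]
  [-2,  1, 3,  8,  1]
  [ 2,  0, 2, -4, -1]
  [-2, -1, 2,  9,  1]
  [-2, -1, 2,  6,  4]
λ = 3: alg = 5, geom = 3

Step 1 — factor the characteristic polynomial to read off the algebraic multiplicities:
  χ_A(x) = (x - 3)^5

Step 2 — compute geometric multiplicities via the rank-nullity identity g(λ) = n − rank(A − λI):
  rank(A − (3)·I) = 2, so dim ker(A − (3)·I) = n − 2 = 3

Summary:
  λ = 3: algebraic multiplicity = 5, geometric multiplicity = 3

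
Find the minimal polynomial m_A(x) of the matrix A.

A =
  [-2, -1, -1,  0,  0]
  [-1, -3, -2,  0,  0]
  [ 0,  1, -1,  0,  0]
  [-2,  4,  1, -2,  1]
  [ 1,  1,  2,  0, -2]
x^3 + 6*x^2 + 12*x + 8

The characteristic polynomial is χ_A(x) = (x + 2)^5, so the eigenvalues are known. The minimal polynomial is
  m_A(x) = Π_λ (x − λ)^{k_λ}
where k_λ is the size of the *largest* Jordan block for λ (equivalently, the smallest k with (A − λI)^k v = 0 for every generalised eigenvector v of λ).

  λ = -2: largest Jordan block has size 3, contributing (x + 2)^3

So m_A(x) = (x + 2)^3 = x^3 + 6*x^2 + 12*x + 8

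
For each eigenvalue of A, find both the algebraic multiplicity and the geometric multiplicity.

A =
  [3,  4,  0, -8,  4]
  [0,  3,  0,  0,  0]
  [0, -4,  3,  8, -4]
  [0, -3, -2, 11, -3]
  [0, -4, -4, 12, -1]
λ = 3: alg = 3, geom = 3; λ = 5: alg = 2, geom = 1

Step 1 — factor the characteristic polynomial to read off the algebraic multiplicities:
  χ_A(x) = (x - 5)^2*(x - 3)^3

Step 2 — compute geometric multiplicities via the rank-nullity identity g(λ) = n − rank(A − λI):
  rank(A − (3)·I) = 2, so dim ker(A − (3)·I) = n − 2 = 3
  rank(A − (5)·I) = 4, so dim ker(A − (5)·I) = n − 4 = 1

Summary:
  λ = 3: algebraic multiplicity = 3, geometric multiplicity = 3
  λ = 5: algebraic multiplicity = 2, geometric multiplicity = 1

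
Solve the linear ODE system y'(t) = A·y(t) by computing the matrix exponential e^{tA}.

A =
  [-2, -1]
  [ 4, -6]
e^{tA} =
  [2*t*exp(-4*t) + exp(-4*t), -t*exp(-4*t)]
  [4*t*exp(-4*t), -2*t*exp(-4*t) + exp(-4*t)]

Strategy: write A = P · J · P⁻¹ where J is a Jordan canonical form, so e^{tA} = P · e^{tJ} · P⁻¹, and e^{tJ} can be computed block-by-block.

A has Jordan form
J =
  [-4,  1]
  [ 0, -4]
(up to reordering of blocks).

Per-block formulas:
  For a 2×2 Jordan block J_2(-4): exp(t · J_2(-4)) = e^(-4t)·(I + t·N), where N is the 2×2 nilpotent shift.

After assembling e^{tJ} and conjugating by P, we get:

e^{tA} =
  [2*t*exp(-4*t) + exp(-4*t), -t*exp(-4*t)]
  [4*t*exp(-4*t), -2*t*exp(-4*t) + exp(-4*t)]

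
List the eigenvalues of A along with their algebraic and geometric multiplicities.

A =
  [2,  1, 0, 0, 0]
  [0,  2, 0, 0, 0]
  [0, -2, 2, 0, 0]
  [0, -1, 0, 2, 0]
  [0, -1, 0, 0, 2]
λ = 2: alg = 5, geom = 4

Step 1 — factor the characteristic polynomial to read off the algebraic multiplicities:
  χ_A(x) = (x - 2)^5

Step 2 — compute geometric multiplicities via the rank-nullity identity g(λ) = n − rank(A − λI):
  rank(A − (2)·I) = 1, so dim ker(A − (2)·I) = n − 1 = 4

Summary:
  λ = 2: algebraic multiplicity = 5, geometric multiplicity = 4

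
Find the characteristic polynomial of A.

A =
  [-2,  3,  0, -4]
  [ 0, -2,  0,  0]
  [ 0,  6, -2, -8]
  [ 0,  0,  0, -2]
x^4 + 8*x^3 + 24*x^2 + 32*x + 16

Expanding det(x·I − A) (e.g. by cofactor expansion or by noting that A is similar to its Jordan form J, which has the same characteristic polynomial as A) gives
  χ_A(x) = x^4 + 8*x^3 + 24*x^2 + 32*x + 16
which factors as (x + 2)^4. The eigenvalues (with algebraic multiplicities) are λ = -2 with multiplicity 4.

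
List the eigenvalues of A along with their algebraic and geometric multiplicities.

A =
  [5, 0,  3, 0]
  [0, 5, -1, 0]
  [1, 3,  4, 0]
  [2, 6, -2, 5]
λ = 4: alg = 1, geom = 1; λ = 5: alg = 3, geom = 2

Step 1 — factor the characteristic polynomial to read off the algebraic multiplicities:
  χ_A(x) = (x - 5)^3*(x - 4)

Step 2 — compute geometric multiplicities via the rank-nullity identity g(λ) = n − rank(A − λI):
  rank(A − (4)·I) = 3, so dim ker(A − (4)·I) = n − 3 = 1
  rank(A − (5)·I) = 2, so dim ker(A − (5)·I) = n − 2 = 2

Summary:
  λ = 4: algebraic multiplicity = 1, geometric multiplicity = 1
  λ = 5: algebraic multiplicity = 3, geometric multiplicity = 2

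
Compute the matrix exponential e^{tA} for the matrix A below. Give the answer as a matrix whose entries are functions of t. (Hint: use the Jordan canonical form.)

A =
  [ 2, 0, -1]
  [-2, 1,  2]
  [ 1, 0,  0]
e^{tA} =
  [t*exp(t) + exp(t), 0, -t*exp(t)]
  [-2*t*exp(t), exp(t), 2*t*exp(t)]
  [t*exp(t), 0, -t*exp(t) + exp(t)]

Strategy: write A = P · J · P⁻¹ where J is a Jordan canonical form, so e^{tA} = P · e^{tJ} · P⁻¹, and e^{tJ} can be computed block-by-block.

A has Jordan form
J =
  [1, 1, 0]
  [0, 1, 0]
  [0, 0, 1]
(up to reordering of blocks).

Per-block formulas:
  For a 2×2 Jordan block J_2(1): exp(t · J_2(1)) = e^(1t)·(I + t·N), where N is the 2×2 nilpotent shift.
  For a 1×1 block at λ = 1: exp(t · [1]) = [e^(1t)].

After assembling e^{tJ} and conjugating by P, we get:

e^{tA} =
  [t*exp(t) + exp(t), 0, -t*exp(t)]
  [-2*t*exp(t), exp(t), 2*t*exp(t)]
  [t*exp(t), 0, -t*exp(t) + exp(t)]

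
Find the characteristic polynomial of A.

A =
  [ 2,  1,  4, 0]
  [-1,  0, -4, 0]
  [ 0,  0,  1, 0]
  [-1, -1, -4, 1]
x^4 - 4*x^3 + 6*x^2 - 4*x + 1

Expanding det(x·I − A) (e.g. by cofactor expansion or by noting that A is similar to its Jordan form J, which has the same characteristic polynomial as A) gives
  χ_A(x) = x^4 - 4*x^3 + 6*x^2 - 4*x + 1
which factors as (x - 1)^4. The eigenvalues (with algebraic multiplicities) are λ = 1 with multiplicity 4.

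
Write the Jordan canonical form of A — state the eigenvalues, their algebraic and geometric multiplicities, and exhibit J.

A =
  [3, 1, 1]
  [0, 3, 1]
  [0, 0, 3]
J_3(3)

The characteristic polynomial is
  det(x·I − A) = x^3 - 9*x^2 + 27*x - 27 = (x - 3)^3

Eigenvalues and multiplicities (the geometric multiplicity of λ is n − rank(A − λI), which equals the number of Jordan blocks for λ):
  λ = 3: algebraic multiplicity = 3, geometric multiplicity = 1

Determining the block sizes for each eigenvalue:
  λ = 3: one block (gm = 1), so the single block has size am = 3 → block sizes [3]

Assembling the blocks gives a Jordan form
J =
  [3, 1, 0]
  [0, 3, 1]
  [0, 0, 3]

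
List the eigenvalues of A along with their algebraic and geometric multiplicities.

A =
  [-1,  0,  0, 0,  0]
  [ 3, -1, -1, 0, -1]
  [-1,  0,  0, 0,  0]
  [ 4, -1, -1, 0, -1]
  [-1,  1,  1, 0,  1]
λ = -1: alg = 1, geom = 1; λ = 0: alg = 4, geom = 3

Step 1 — factor the characteristic polynomial to read off the algebraic multiplicities:
  χ_A(x) = x^4*(x + 1)

Step 2 — compute geometric multiplicities via the rank-nullity identity g(λ) = n − rank(A − λI):
  rank(A − (-1)·I) = 4, so dim ker(A − (-1)·I) = n − 4 = 1
  rank(A − (0)·I) = 2, so dim ker(A − (0)·I) = n − 2 = 3

Summary:
  λ = -1: algebraic multiplicity = 1, geometric multiplicity = 1
  λ = 0: algebraic multiplicity = 4, geometric multiplicity = 3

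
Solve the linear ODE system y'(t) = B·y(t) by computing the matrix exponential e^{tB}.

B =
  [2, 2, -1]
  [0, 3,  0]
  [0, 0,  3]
e^{tB} =
  [exp(2*t), 2*exp(3*t) - 2*exp(2*t), -exp(3*t) + exp(2*t)]
  [0, exp(3*t), 0]
  [0, 0, exp(3*t)]

Strategy: write B = P · J · P⁻¹ where J is a Jordan canonical form, so e^{tB} = P · e^{tJ} · P⁻¹, and e^{tJ} can be computed block-by-block.

B has Jordan form
J =
  [2, 0, 0]
  [0, 3, 0]
  [0, 0, 3]
(up to reordering of blocks).

Per-block formulas:
  For a 1×1 block at λ = 2: exp(t · [2]) = [e^(2t)].
  For a 1×1 block at λ = 3: exp(t · [3]) = [e^(3t)].

After assembling e^{tJ} and conjugating by P, we get:

e^{tB} =
  [exp(2*t), 2*exp(3*t) - 2*exp(2*t), -exp(3*t) + exp(2*t)]
  [0, exp(3*t), 0]
  [0, 0, exp(3*t)]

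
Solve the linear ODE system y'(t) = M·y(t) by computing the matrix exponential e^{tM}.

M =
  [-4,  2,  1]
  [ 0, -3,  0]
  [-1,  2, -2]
e^{tM} =
  [-t*exp(-3*t) + exp(-3*t), 2*t*exp(-3*t), t*exp(-3*t)]
  [0, exp(-3*t), 0]
  [-t*exp(-3*t), 2*t*exp(-3*t), t*exp(-3*t) + exp(-3*t)]

Strategy: write M = P · J · P⁻¹ where J is a Jordan canonical form, so e^{tM} = P · e^{tJ} · P⁻¹, and e^{tJ} can be computed block-by-block.

M has Jordan form
J =
  [-3,  1,  0]
  [ 0, -3,  0]
  [ 0,  0, -3]
(up to reordering of blocks).

Per-block formulas:
  For a 1×1 block at λ = -3: exp(t · [-3]) = [e^(-3t)].
  For a 2×2 Jordan block J_2(-3): exp(t · J_2(-3)) = e^(-3t)·(I + t·N), where N is the 2×2 nilpotent shift.

After assembling e^{tJ} and conjugating by P, we get:

e^{tM} =
  [-t*exp(-3*t) + exp(-3*t), 2*t*exp(-3*t), t*exp(-3*t)]
  [0, exp(-3*t), 0]
  [-t*exp(-3*t), 2*t*exp(-3*t), t*exp(-3*t) + exp(-3*t)]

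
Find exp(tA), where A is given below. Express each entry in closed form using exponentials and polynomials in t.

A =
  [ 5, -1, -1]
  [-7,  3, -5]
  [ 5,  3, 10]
e^{tA} =
  [3*t^2*exp(6*t)/2 - t*exp(6*t) + exp(6*t), t^2*exp(6*t)/2 - t*exp(6*t), t^2*exp(6*t) - t*exp(6*t)]
  [3*t^2*exp(6*t)/2 - 7*t*exp(6*t), t^2*exp(6*t)/2 - 3*t*exp(6*t) + exp(6*t), t^2*exp(6*t) - 5*t*exp(6*t)]
  [-3*t^2*exp(6*t) + 5*t*exp(6*t), -t^2*exp(6*t) + 3*t*exp(6*t), -2*t^2*exp(6*t) + 4*t*exp(6*t) + exp(6*t)]

Strategy: write A = P · J · P⁻¹ where J is a Jordan canonical form, so e^{tA} = P · e^{tJ} · P⁻¹, and e^{tJ} can be computed block-by-block.

A has Jordan form
J =
  [6, 1, 0]
  [0, 6, 1]
  [0, 0, 6]
(up to reordering of blocks).

Per-block formulas:
  For a 3×3 Jordan block J_3(6): exp(t · J_3(6)) = e^(6t)·(I + t·N + (t^2/2)·N^2), where N is the 3×3 nilpotent shift.

After assembling e^{tJ} and conjugating by P, we get:

e^{tA} =
  [3*t^2*exp(6*t)/2 - t*exp(6*t) + exp(6*t), t^2*exp(6*t)/2 - t*exp(6*t), t^2*exp(6*t) - t*exp(6*t)]
  [3*t^2*exp(6*t)/2 - 7*t*exp(6*t), t^2*exp(6*t)/2 - 3*t*exp(6*t) + exp(6*t), t^2*exp(6*t) - 5*t*exp(6*t)]
  [-3*t^2*exp(6*t) + 5*t*exp(6*t), -t^2*exp(6*t) + 3*t*exp(6*t), -2*t^2*exp(6*t) + 4*t*exp(6*t) + exp(6*t)]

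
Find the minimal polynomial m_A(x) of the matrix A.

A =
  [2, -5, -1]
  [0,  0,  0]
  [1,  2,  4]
x^3 - 6*x^2 + 9*x

The characteristic polynomial is χ_A(x) = x*(x - 3)^2, so the eigenvalues are known. The minimal polynomial is
  m_A(x) = Π_λ (x − λ)^{k_λ}
where k_λ is the size of the *largest* Jordan block for λ (equivalently, the smallest k with (A − λI)^k v = 0 for every generalised eigenvector v of λ).

  λ = 0: largest Jordan block has size 1, contributing (x − 0)
  λ = 3: largest Jordan block has size 2, contributing (x − 3)^2

So m_A(x) = x*(x - 3)^2 = x^3 - 6*x^2 + 9*x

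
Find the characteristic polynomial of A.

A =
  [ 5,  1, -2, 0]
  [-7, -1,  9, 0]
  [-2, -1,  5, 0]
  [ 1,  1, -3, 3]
x^4 - 12*x^3 + 54*x^2 - 108*x + 81

Expanding det(x·I − A) (e.g. by cofactor expansion or by noting that A is similar to its Jordan form J, which has the same characteristic polynomial as A) gives
  χ_A(x) = x^4 - 12*x^3 + 54*x^2 - 108*x + 81
which factors as (x - 3)^4. The eigenvalues (with algebraic multiplicities) are λ = 3 with multiplicity 4.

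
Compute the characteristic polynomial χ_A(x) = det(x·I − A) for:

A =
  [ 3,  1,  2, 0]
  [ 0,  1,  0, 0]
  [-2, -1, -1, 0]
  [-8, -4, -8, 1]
x^4 - 4*x^3 + 6*x^2 - 4*x + 1

Expanding det(x·I − A) (e.g. by cofactor expansion or by noting that A is similar to its Jordan form J, which has the same characteristic polynomial as A) gives
  χ_A(x) = x^4 - 4*x^3 + 6*x^2 - 4*x + 1
which factors as (x - 1)^4. The eigenvalues (with algebraic multiplicities) are λ = 1 with multiplicity 4.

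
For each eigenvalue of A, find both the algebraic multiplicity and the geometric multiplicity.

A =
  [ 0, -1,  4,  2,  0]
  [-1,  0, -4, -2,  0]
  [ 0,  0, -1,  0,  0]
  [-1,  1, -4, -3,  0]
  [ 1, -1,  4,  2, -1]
λ = -1: alg = 5, geom = 4

Step 1 — factor the characteristic polynomial to read off the algebraic multiplicities:
  χ_A(x) = (x + 1)^5

Step 2 — compute geometric multiplicities via the rank-nullity identity g(λ) = n − rank(A − λI):
  rank(A − (-1)·I) = 1, so dim ker(A − (-1)·I) = n − 1 = 4

Summary:
  λ = -1: algebraic multiplicity = 5, geometric multiplicity = 4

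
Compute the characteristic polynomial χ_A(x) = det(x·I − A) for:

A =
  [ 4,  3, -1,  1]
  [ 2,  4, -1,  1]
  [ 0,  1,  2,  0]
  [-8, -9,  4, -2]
x^4 - 8*x^3 + 24*x^2 - 32*x + 16

Expanding det(x·I − A) (e.g. by cofactor expansion or by noting that A is similar to its Jordan form J, which has the same characteristic polynomial as A) gives
  χ_A(x) = x^4 - 8*x^3 + 24*x^2 - 32*x + 16
which factors as (x - 2)^4. The eigenvalues (with algebraic multiplicities) are λ = 2 with multiplicity 4.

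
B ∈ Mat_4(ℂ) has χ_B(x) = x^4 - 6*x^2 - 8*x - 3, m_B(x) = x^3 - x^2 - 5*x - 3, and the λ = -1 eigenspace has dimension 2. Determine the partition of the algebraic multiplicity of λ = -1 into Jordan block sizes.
Block sizes for λ = -1: [2, 1]

Step 1 — from the characteristic polynomial, algebraic multiplicity of λ = -1 is 3. From dim ker(B − (-1)·I) = 2, there are exactly 2 Jordan blocks for λ = -1.
Step 2 — from the minimal polynomial, the factor (x + 1)^2 tells us the largest block for λ = -1 has size 2.
Step 3 — with total size 3, 2 blocks, and largest block 2, the block sizes (in nonincreasing order) are [2, 1].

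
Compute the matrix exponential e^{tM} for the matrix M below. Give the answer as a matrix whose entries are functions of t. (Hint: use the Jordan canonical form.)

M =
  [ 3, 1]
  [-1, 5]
e^{tM} =
  [-t*exp(4*t) + exp(4*t), t*exp(4*t)]
  [-t*exp(4*t), t*exp(4*t) + exp(4*t)]

Strategy: write M = P · J · P⁻¹ where J is a Jordan canonical form, so e^{tM} = P · e^{tJ} · P⁻¹, and e^{tJ} can be computed block-by-block.

M has Jordan form
J =
  [4, 1]
  [0, 4]
(up to reordering of blocks).

Per-block formulas:
  For a 2×2 Jordan block J_2(4): exp(t · J_2(4)) = e^(4t)·(I + t·N), where N is the 2×2 nilpotent shift.

After assembling e^{tJ} and conjugating by P, we get:

e^{tM} =
  [-t*exp(4*t) + exp(4*t), t*exp(4*t)]
  [-t*exp(4*t), t*exp(4*t) + exp(4*t)]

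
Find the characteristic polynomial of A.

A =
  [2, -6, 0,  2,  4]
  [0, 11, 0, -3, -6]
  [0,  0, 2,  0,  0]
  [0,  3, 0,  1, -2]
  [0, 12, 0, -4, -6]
x^5 - 10*x^4 + 40*x^3 - 80*x^2 + 80*x - 32

Expanding det(x·I − A) (e.g. by cofactor expansion or by noting that A is similar to its Jordan form J, which has the same characteristic polynomial as A) gives
  χ_A(x) = x^5 - 10*x^4 + 40*x^3 - 80*x^2 + 80*x - 32
which factors as (x - 2)^5. The eigenvalues (with algebraic multiplicities) are λ = 2 with multiplicity 5.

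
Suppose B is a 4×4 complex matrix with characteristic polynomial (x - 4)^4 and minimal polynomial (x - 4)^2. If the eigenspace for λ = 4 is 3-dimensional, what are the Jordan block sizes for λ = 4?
Block sizes for λ = 4: [2, 1, 1]

Step 1 — from the characteristic polynomial, algebraic multiplicity of λ = 4 is 4. From dim ker(B − (4)·I) = 3, there are exactly 3 Jordan blocks for λ = 4.
Step 2 — from the minimal polynomial, the factor (x − 4)^2 tells us the largest block for λ = 4 has size 2.
Step 3 — with total size 4, 3 blocks, and largest block 2, the block sizes (in nonincreasing order) are [2, 1, 1].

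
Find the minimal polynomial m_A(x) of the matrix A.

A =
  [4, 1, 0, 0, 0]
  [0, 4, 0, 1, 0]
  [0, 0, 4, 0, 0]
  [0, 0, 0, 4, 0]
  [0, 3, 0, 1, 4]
x^3 - 12*x^2 + 48*x - 64

The characteristic polynomial is χ_A(x) = (x - 4)^5, so the eigenvalues are known. The minimal polynomial is
  m_A(x) = Π_λ (x − λ)^{k_λ}
where k_λ is the size of the *largest* Jordan block for λ (equivalently, the smallest k with (A − λI)^k v = 0 for every generalised eigenvector v of λ).

  λ = 4: largest Jordan block has size 3, contributing (x − 4)^3

So m_A(x) = (x - 4)^3 = x^3 - 12*x^2 + 48*x - 64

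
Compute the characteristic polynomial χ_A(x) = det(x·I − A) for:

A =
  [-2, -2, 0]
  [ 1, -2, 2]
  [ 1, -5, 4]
x^3

Expanding det(x·I − A) (e.g. by cofactor expansion or by noting that A is similar to its Jordan form J, which has the same characteristic polynomial as A) gives
  χ_A(x) = x^3
which factors as x^3. The eigenvalues (with algebraic multiplicities) are λ = 0 with multiplicity 3.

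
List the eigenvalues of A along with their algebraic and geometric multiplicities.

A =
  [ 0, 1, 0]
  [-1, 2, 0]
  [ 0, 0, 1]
λ = 1: alg = 3, geom = 2

Step 1 — factor the characteristic polynomial to read off the algebraic multiplicities:
  χ_A(x) = (x - 1)^3

Step 2 — compute geometric multiplicities via the rank-nullity identity g(λ) = n − rank(A − λI):
  rank(A − (1)·I) = 1, so dim ker(A − (1)·I) = n − 1 = 2

Summary:
  λ = 1: algebraic multiplicity = 3, geometric multiplicity = 2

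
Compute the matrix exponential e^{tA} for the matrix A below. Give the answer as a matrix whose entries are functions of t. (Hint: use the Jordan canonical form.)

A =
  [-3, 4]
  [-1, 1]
e^{tA} =
  [-2*t*exp(-t) + exp(-t), 4*t*exp(-t)]
  [-t*exp(-t), 2*t*exp(-t) + exp(-t)]

Strategy: write A = P · J · P⁻¹ where J is a Jordan canonical form, so e^{tA} = P · e^{tJ} · P⁻¹, and e^{tJ} can be computed block-by-block.

A has Jordan form
J =
  [-1,  1]
  [ 0, -1]
(up to reordering of blocks).

Per-block formulas:
  For a 2×2 Jordan block J_2(-1): exp(t · J_2(-1)) = e^(-1t)·(I + t·N), where N is the 2×2 nilpotent shift.

After assembling e^{tJ} and conjugating by P, we get:

e^{tA} =
  [-2*t*exp(-t) + exp(-t), 4*t*exp(-t)]
  [-t*exp(-t), 2*t*exp(-t) + exp(-t)]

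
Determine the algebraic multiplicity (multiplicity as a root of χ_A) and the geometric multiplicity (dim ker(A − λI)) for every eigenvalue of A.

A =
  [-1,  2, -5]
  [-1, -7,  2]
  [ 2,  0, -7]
λ = -5: alg = 3, geom = 1

Step 1 — factor the characteristic polynomial to read off the algebraic multiplicities:
  χ_A(x) = (x + 5)^3

Step 2 — compute geometric multiplicities via the rank-nullity identity g(λ) = n − rank(A − λI):
  rank(A − (-5)·I) = 2, so dim ker(A − (-5)·I) = n − 2 = 1

Summary:
  λ = -5: algebraic multiplicity = 3, geometric multiplicity = 1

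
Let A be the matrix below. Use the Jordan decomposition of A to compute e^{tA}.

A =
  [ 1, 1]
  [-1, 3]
e^{tA} =
  [-t*exp(2*t) + exp(2*t), t*exp(2*t)]
  [-t*exp(2*t), t*exp(2*t) + exp(2*t)]

Strategy: write A = P · J · P⁻¹ where J is a Jordan canonical form, so e^{tA} = P · e^{tJ} · P⁻¹, and e^{tJ} can be computed block-by-block.

A has Jordan form
J =
  [2, 1]
  [0, 2]
(up to reordering of blocks).

Per-block formulas:
  For a 2×2 Jordan block J_2(2): exp(t · J_2(2)) = e^(2t)·(I + t·N), where N is the 2×2 nilpotent shift.

After assembling e^{tJ} and conjugating by P, we get:

e^{tA} =
  [-t*exp(2*t) + exp(2*t), t*exp(2*t)]
  [-t*exp(2*t), t*exp(2*t) + exp(2*t)]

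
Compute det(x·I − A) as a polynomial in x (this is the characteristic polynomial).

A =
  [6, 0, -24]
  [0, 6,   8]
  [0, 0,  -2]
x^3 - 10*x^2 + 12*x + 72

Expanding det(x·I − A) (e.g. by cofactor expansion or by noting that A is similar to its Jordan form J, which has the same characteristic polynomial as A) gives
  χ_A(x) = x^3 - 10*x^2 + 12*x + 72
which factors as (x - 6)^2*(x + 2). The eigenvalues (with algebraic multiplicities) are λ = -2 with multiplicity 1, λ = 6 with multiplicity 2.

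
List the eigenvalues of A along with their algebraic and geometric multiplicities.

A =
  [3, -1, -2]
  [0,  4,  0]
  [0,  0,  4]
λ = 3: alg = 1, geom = 1; λ = 4: alg = 2, geom = 2

Step 1 — factor the characteristic polynomial to read off the algebraic multiplicities:
  χ_A(x) = (x - 4)^2*(x - 3)

Step 2 — compute geometric multiplicities via the rank-nullity identity g(λ) = n − rank(A − λI):
  rank(A − (3)·I) = 2, so dim ker(A − (3)·I) = n − 2 = 1
  rank(A − (4)·I) = 1, so dim ker(A − (4)·I) = n − 1 = 2

Summary:
  λ = 3: algebraic multiplicity = 1, geometric multiplicity = 1
  λ = 4: algebraic multiplicity = 2, geometric multiplicity = 2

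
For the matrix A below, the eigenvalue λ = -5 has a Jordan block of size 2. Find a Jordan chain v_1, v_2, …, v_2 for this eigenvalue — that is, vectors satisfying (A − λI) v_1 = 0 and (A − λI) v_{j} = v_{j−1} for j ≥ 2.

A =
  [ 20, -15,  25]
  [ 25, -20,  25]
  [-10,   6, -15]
A Jordan chain for λ = -5 of length 2:
v_1 = (25, 25, -10)ᵀ
v_2 = (1, 0, 0)ᵀ

Let N = A − (-5)·I. We want v_2 with N^2 v_2 = 0 but N^1 v_2 ≠ 0; then v_{j-1} := N · v_j for j = 2, …, 2.

Pick v_2 = (1, 0, 0)ᵀ.
Then v_1 = N · v_2 = (25, 25, -10)ᵀ.

Sanity check: (A − (-5)·I) v_1 = (0, 0, 0)ᵀ = 0. ✓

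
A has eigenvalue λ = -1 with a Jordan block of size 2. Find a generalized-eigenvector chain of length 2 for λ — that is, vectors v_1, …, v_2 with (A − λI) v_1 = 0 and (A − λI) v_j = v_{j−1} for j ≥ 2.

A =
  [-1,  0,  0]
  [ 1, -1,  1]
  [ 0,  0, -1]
A Jordan chain for λ = -1 of length 2:
v_1 = (0, 1, 0)ᵀ
v_2 = (1, 0, 0)ᵀ

Let N = A − (-1)·I. We want v_2 with N^2 v_2 = 0 but N^1 v_2 ≠ 0; then v_{j-1} := N · v_j for j = 2, …, 2.

Pick v_2 = (1, 0, 0)ᵀ.
Then v_1 = N · v_2 = (0, 1, 0)ᵀ.

Sanity check: (A − (-1)·I) v_1 = (0, 0, 0)ᵀ = 0. ✓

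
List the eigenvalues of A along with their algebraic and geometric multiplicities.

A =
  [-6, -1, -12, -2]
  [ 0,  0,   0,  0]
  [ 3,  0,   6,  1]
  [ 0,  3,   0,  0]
λ = 0: alg = 4, geom = 2

Step 1 — factor the characteristic polynomial to read off the algebraic multiplicities:
  χ_A(x) = x^4

Step 2 — compute geometric multiplicities via the rank-nullity identity g(λ) = n − rank(A − λI):
  rank(A − (0)·I) = 2, so dim ker(A − (0)·I) = n − 2 = 2

Summary:
  λ = 0: algebraic multiplicity = 4, geometric multiplicity = 2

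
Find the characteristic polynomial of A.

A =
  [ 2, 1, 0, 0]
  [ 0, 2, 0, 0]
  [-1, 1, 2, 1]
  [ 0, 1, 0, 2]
x^4 - 8*x^3 + 24*x^2 - 32*x + 16

Expanding det(x·I − A) (e.g. by cofactor expansion or by noting that A is similar to its Jordan form J, which has the same characteristic polynomial as A) gives
  χ_A(x) = x^4 - 8*x^3 + 24*x^2 - 32*x + 16
which factors as (x - 2)^4. The eigenvalues (with algebraic multiplicities) are λ = 2 with multiplicity 4.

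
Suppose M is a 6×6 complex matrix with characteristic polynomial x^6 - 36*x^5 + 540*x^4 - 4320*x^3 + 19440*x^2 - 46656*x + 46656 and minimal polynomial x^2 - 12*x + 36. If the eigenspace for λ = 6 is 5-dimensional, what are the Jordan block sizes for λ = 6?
Block sizes for λ = 6: [2, 1, 1, 1, 1]

Step 1 — from the characteristic polynomial, algebraic multiplicity of λ = 6 is 6. From dim ker(M − (6)·I) = 5, there are exactly 5 Jordan blocks for λ = 6.
Step 2 — from the minimal polynomial, the factor (x − 6)^2 tells us the largest block for λ = 6 has size 2.
Step 3 — with total size 6, 5 blocks, and largest block 2, the block sizes (in nonincreasing order) are [2, 1, 1, 1, 1].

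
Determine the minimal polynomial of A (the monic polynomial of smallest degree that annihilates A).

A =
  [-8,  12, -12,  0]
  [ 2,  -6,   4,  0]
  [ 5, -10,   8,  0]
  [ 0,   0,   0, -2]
x^2 + 4*x + 4

The characteristic polynomial is χ_A(x) = (x + 2)^4, so the eigenvalues are known. The minimal polynomial is
  m_A(x) = Π_λ (x − λ)^{k_λ}
where k_λ is the size of the *largest* Jordan block for λ (equivalently, the smallest k with (A − λI)^k v = 0 for every generalised eigenvector v of λ).

  λ = -2: largest Jordan block has size 2, contributing (x + 2)^2

So m_A(x) = (x + 2)^2 = x^2 + 4*x + 4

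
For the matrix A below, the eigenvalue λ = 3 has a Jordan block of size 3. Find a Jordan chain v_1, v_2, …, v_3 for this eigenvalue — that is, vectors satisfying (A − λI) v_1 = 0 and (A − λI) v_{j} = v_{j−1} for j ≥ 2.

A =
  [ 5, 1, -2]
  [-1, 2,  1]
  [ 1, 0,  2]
A Jordan chain for λ = 3 of length 3:
v_1 = (1, 0, 1)ᵀ
v_2 = (2, -1, 1)ᵀ
v_3 = (1, 0, 0)ᵀ

Let N = A − (3)·I. We want v_3 with N^3 v_3 = 0 but N^2 v_3 ≠ 0; then v_{j-1} := N · v_j for j = 3, …, 2.

Pick v_3 = (1, 0, 0)ᵀ.
Then v_2 = N · v_3 = (2, -1, 1)ᵀ.
Then v_1 = N · v_2 = (1, 0, 1)ᵀ.

Sanity check: (A − (3)·I) v_1 = (0, 0, 0)ᵀ = 0. ✓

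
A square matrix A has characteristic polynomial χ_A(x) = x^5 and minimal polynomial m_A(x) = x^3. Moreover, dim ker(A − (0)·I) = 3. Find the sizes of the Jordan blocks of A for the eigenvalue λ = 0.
Block sizes for λ = 0: [3, 1, 1]

Step 1 — from the characteristic polynomial, algebraic multiplicity of λ = 0 is 5. From dim ker(A − (0)·I) = 3, there are exactly 3 Jordan blocks for λ = 0.
Step 2 — from the minimal polynomial, the factor (x − 0)^3 tells us the largest block for λ = 0 has size 3.
Step 3 — with total size 5, 3 blocks, and largest block 3, the block sizes (in nonincreasing order) are [3, 1, 1].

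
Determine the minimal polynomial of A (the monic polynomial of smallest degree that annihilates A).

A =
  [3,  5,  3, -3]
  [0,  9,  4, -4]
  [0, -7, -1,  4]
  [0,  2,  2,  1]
x^3 - 9*x^2 + 27*x - 27

The characteristic polynomial is χ_A(x) = (x - 3)^4, so the eigenvalues are known. The minimal polynomial is
  m_A(x) = Π_λ (x − λ)^{k_λ}
where k_λ is the size of the *largest* Jordan block for λ (equivalently, the smallest k with (A − λI)^k v = 0 for every generalised eigenvector v of λ).

  λ = 3: largest Jordan block has size 3, contributing (x − 3)^3

So m_A(x) = (x - 3)^3 = x^3 - 9*x^2 + 27*x - 27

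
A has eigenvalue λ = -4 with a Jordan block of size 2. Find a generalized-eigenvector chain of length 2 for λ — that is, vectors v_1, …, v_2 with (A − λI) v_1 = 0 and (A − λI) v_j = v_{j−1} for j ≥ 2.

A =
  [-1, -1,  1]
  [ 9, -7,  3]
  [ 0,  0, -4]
A Jordan chain for λ = -4 of length 2:
v_1 = (3, 9, 0)ᵀ
v_2 = (1, 0, 0)ᵀ

Let N = A − (-4)·I. We want v_2 with N^2 v_2 = 0 but N^1 v_2 ≠ 0; then v_{j-1} := N · v_j for j = 2, …, 2.

Pick v_2 = (1, 0, 0)ᵀ.
Then v_1 = N · v_2 = (3, 9, 0)ᵀ.

Sanity check: (A − (-4)·I) v_1 = (0, 0, 0)ᵀ = 0. ✓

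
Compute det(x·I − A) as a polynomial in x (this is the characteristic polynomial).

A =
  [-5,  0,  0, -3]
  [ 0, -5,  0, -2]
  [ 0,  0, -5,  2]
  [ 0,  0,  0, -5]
x^4 + 20*x^3 + 150*x^2 + 500*x + 625

Expanding det(x·I − A) (e.g. by cofactor expansion or by noting that A is similar to its Jordan form J, which has the same characteristic polynomial as A) gives
  χ_A(x) = x^4 + 20*x^3 + 150*x^2 + 500*x + 625
which factors as (x + 5)^4. The eigenvalues (with algebraic multiplicities) are λ = -5 with multiplicity 4.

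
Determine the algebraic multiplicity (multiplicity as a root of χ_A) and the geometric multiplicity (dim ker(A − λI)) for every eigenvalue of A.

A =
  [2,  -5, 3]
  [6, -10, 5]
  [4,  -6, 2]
λ = -2: alg = 3, geom = 1

Step 1 — factor the characteristic polynomial to read off the algebraic multiplicities:
  χ_A(x) = (x + 2)^3

Step 2 — compute geometric multiplicities via the rank-nullity identity g(λ) = n − rank(A − λI):
  rank(A − (-2)·I) = 2, so dim ker(A − (-2)·I) = n − 2 = 1

Summary:
  λ = -2: algebraic multiplicity = 3, geometric multiplicity = 1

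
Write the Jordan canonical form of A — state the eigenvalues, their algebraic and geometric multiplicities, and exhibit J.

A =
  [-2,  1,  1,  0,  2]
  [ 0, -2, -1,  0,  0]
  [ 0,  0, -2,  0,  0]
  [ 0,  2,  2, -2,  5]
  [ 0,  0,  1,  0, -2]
J_3(-2) ⊕ J_2(-2)

The characteristic polynomial is
  det(x·I − A) = x^5 + 10*x^4 + 40*x^3 + 80*x^2 + 80*x + 32 = (x + 2)^5

Eigenvalues and multiplicities (the geometric multiplicity of λ is n − rank(A − λI), which equals the number of Jordan blocks for λ):
  λ = -2: algebraic multiplicity = 5, geometric multiplicity = 2

Determining the block sizes for each eigenvalue:
  λ = -2: with am = 5 and gm = 2, the partition is not yet determined (e.g. several partitions of 5 into 2 parts exist). Let N = A − (-2)·I. Computing rank(N^1) = 3, rank(N^2) = 1, rank(N^3) = 0; the number of blocks of size ≥ j is rank(N^{j−1}) − rank(N^j), giving [2, 2, 1]. So we have 1 block(s) of size 3, 1 block(s) of size 2 → block sizes [3, 2]

Assembling the blocks gives a Jordan form
J =
  [-2,  1,  0,  0,  0]
  [ 0, -2,  1,  0,  0]
  [ 0,  0, -2,  0,  0]
  [ 0,  0,  0, -2,  1]
  [ 0,  0,  0,  0, -2]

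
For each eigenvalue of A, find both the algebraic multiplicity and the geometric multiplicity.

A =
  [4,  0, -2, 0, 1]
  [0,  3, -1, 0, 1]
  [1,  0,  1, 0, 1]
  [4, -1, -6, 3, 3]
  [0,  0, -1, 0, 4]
λ = 3: alg = 5, geom = 2

Step 1 — factor the characteristic polynomial to read off the algebraic multiplicities:
  χ_A(x) = (x - 3)^5

Step 2 — compute geometric multiplicities via the rank-nullity identity g(λ) = n − rank(A − λI):
  rank(A − (3)·I) = 3, so dim ker(A − (3)·I) = n − 3 = 2

Summary:
  λ = 3: algebraic multiplicity = 5, geometric multiplicity = 2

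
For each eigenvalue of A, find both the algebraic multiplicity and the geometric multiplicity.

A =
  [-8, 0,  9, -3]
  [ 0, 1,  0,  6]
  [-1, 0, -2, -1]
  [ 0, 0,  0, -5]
λ = -5: alg = 3, geom = 2; λ = 1: alg = 1, geom = 1

Step 1 — factor the characteristic polynomial to read off the algebraic multiplicities:
  χ_A(x) = (x - 1)*(x + 5)^3

Step 2 — compute geometric multiplicities via the rank-nullity identity g(λ) = n − rank(A − λI):
  rank(A − (-5)·I) = 2, so dim ker(A − (-5)·I) = n − 2 = 2
  rank(A − (1)·I) = 3, so dim ker(A − (1)·I) = n − 3 = 1

Summary:
  λ = -5: algebraic multiplicity = 3, geometric multiplicity = 2
  λ = 1: algebraic multiplicity = 1, geometric multiplicity = 1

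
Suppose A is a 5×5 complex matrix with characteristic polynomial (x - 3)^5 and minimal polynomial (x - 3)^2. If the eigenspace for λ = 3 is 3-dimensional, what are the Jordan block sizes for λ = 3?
Block sizes for λ = 3: [2, 2, 1]

Step 1 — from the characteristic polynomial, algebraic multiplicity of λ = 3 is 5. From dim ker(A − (3)·I) = 3, there are exactly 3 Jordan blocks for λ = 3.
Step 2 — from the minimal polynomial, the factor (x − 3)^2 tells us the largest block for λ = 3 has size 2.
Step 3 — with total size 5, 3 blocks, and largest block 2, the block sizes (in nonincreasing order) are [2, 2, 1].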